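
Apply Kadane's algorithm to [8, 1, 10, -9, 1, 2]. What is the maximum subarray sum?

Using Kadane's algorithm on [8, 1, 10, -9, 1, 2]:

Scanning through the array:
Position 1 (value 1): max_ending_here = 9, max_so_far = 9
Position 2 (value 10): max_ending_here = 19, max_so_far = 19
Position 3 (value -9): max_ending_here = 10, max_so_far = 19
Position 4 (value 1): max_ending_here = 11, max_so_far = 19
Position 5 (value 2): max_ending_here = 13, max_so_far = 19

Maximum subarray: [8, 1, 10]
Maximum sum: 19

The maximum subarray is [8, 1, 10] with sum 19. This subarray runs from index 0 to index 2.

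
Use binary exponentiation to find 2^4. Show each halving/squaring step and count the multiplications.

Computing 2^4 by squaring (build up from 2^1; each line after the first costs one multiplication):

2^1 = 2
2^2 = (2^1)^2 = 2^2 = 4
2^4 = (2^2)^2 = 4^2 = 16

Result: 16
Multiplications needed: 2 (2 lines after 2^1)

2^4 = 16. Using exponentiation by squaring, this requires 2 multiplications. The key idea: if the exponent is even, square the half-power; if odd, multiply by the base once.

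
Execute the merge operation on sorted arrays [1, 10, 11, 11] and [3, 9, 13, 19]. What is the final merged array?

Merging process:

Compare 1 vs 3: take 1 from left. Merged: [1]
Compare 10 vs 3: take 3 from right. Merged: [1, 3]
Compare 10 vs 9: take 9 from right. Merged: [1, 3, 9]
Compare 10 vs 13: take 10 from left. Merged: [1, 3, 9, 10]
Compare 11 vs 13: take 11 from left. Merged: [1, 3, 9, 10, 11]
Compare 11 vs 13: take 11 from left. Merged: [1, 3, 9, 10, 11, 11]
Append remaining from right: [13, 19]. Merged: [1, 3, 9, 10, 11, 11, 13, 19]

Final merged array: [1, 3, 9, 10, 11, 11, 13, 19]
Total comparisons: 6

The merged array is [1, 3, 9, 10, 11, 11, 13, 19], requiring 6 comparisons. The merge step runs in O(n) time where n is the total number of elements.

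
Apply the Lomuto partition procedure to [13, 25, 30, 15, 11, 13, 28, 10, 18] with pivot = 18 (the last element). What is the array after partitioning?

Lomuto partition with pivot = 18:

Initial array: [13, 25, 30, 15, 11, 13, 28, 10, 18]

arr[0]=13 <= 18: swap with position 0, array becomes [13, 25, 30, 15, 11, 13, 28, 10, 18]
arr[1]=25 > 18: no swap
arr[2]=30 > 18: no swap
arr[3]=15 <= 18: swap with position 1, array becomes [13, 15, 30, 25, 11, 13, 28, 10, 18]
arr[4]=11 <= 18: swap with position 2, array becomes [13, 15, 11, 25, 30, 13, 28, 10, 18]
arr[5]=13 <= 18: swap with position 3, array becomes [13, 15, 11, 13, 30, 25, 28, 10, 18]
arr[6]=28 > 18: no swap
arr[7]=10 <= 18: swap with position 4, array becomes [13, 15, 11, 13, 10, 25, 28, 30, 18]

Place pivot at position 5: [13, 15, 11, 13, 10, 18, 28, 30, 25]
Pivot position: 5

After partitioning with pivot 18, the array becomes [13, 15, 11, 13, 10, 18, 28, 30, 25]. The pivot is placed at index 5. All elements to the left of the pivot are <= 18, and all elements to the right are > 18.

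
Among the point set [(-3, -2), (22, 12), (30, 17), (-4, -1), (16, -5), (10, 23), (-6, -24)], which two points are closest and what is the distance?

Computing all pairwise distances among 7 points:

d((-3, -2), (22, 12)) = 28.6531
d((-3, -2), (30, 17)) = 38.0789
d((-3, -2), (-4, -1)) = 1.4142 <-- minimum
d((-3, -2), (16, -5)) = 19.2354
d((-3, -2), (10, 23)) = 28.178
d((-3, -2), (-6, -24)) = 22.2036
d((22, 12), (30, 17)) = 9.434
d((22, 12), (-4, -1)) = 29.0689
d((22, 12), (16, -5)) = 18.0278
d((22, 12), (10, 23)) = 16.2788
d((22, 12), (-6, -24)) = 45.607
d((30, 17), (-4, -1)) = 38.4708
d((30, 17), (16, -5)) = 26.0768
d((30, 17), (10, 23)) = 20.8806
d((30, 17), (-6, -24)) = 54.5619
d((-4, -1), (16, -5)) = 20.3961
d((-4, -1), (10, 23)) = 27.7849
d((-4, -1), (-6, -24)) = 23.0868
d((16, -5), (10, 23)) = 28.6356
d((16, -5), (-6, -24)) = 29.0689
d((10, 23), (-6, -24)) = 49.6488

Closest pair: (-3, -2) and (-4, -1) with distance 1.4142

The closest pair is (-3, -2) and (-4, -1) with Euclidean distance 1.4142. For 7 points, brute-force pairwise comparison is shown above. For large n, the divide-and-conquer algorithm (sort by x, recurse on halves, check the dividing strip) achieves O(n log n).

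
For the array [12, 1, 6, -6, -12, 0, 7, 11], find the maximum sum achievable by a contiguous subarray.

Using Kadane's algorithm on [12, 1, 6, -6, -12, 0, 7, 11]:

Scanning through the array:
Position 1 (value 1): max_ending_here = 13, max_so_far = 13
Position 2 (value 6): max_ending_here = 19, max_so_far = 19
Position 3 (value -6): max_ending_here = 13, max_so_far = 19
Position 4 (value -12): max_ending_here = 1, max_so_far = 19
Position 5 (value 0): max_ending_here = 1, max_so_far = 19
Position 6 (value 7): max_ending_here = 8, max_so_far = 19
Position 7 (value 11): max_ending_here = 19, max_so_far = 19

Maximum subarray: [12, 1, 6]
Maximum sum: 19

The maximum subarray is [12, 1, 6] with sum 19. This subarray runs from index 0 to index 2.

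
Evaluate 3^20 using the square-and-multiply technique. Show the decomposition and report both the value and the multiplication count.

Computing 3^20 by squaring (build up from 3^1; each line after the first costs one multiplication):

3^1 = 3
3^2 = (3^1)^2 = 3^2 = 9
3^4 = (3^2)^2 = 9^2 = 81
3^5 = 3 * 3^4 = 3 * 81 = 243
3^10 = (3^5)^2 = 243^2 = 59049
3^20 = (3^10)^2 = 59049^2 = 3486784401

Result: 3486784401
Multiplications needed: 5 (5 lines after 3^1)

3^20 = 3486784401. Using exponentiation by squaring, this requires 5 multiplications. The key idea: if the exponent is even, square the half-power; if odd, multiply by the base once.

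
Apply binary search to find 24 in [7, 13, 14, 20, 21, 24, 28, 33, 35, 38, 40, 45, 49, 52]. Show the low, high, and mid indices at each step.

Binary search for 24 in [7, 13, 14, 20, 21, 24, 28, 33, 35, 38, 40, 45, 49, 52]:

lo=0, hi=13, mid=6, arr[mid]=28 -> 28 > 24, search left half
lo=0, hi=5, mid=2, arr[mid]=14 -> 14 < 24, search right half
lo=3, hi=5, mid=4, arr[mid]=21 -> 21 < 24, search right half
lo=5, hi=5, mid=5, arr[mid]=24 -> Found target at index 5!

Binary search finds 24 at index 5 after 4 comparisons. The search repeatedly halves the search space by comparing with the middle element.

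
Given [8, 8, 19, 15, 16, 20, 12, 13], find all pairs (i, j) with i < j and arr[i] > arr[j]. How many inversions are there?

Finding inversions in [8, 8, 19, 15, 16, 20, 12, 13]:

(2, 3): arr[2]=19 > arr[3]=15
(2, 4): arr[2]=19 > arr[4]=16
(2, 6): arr[2]=19 > arr[6]=12
(2, 7): arr[2]=19 > arr[7]=13
(3, 6): arr[3]=15 > arr[6]=12
(3, 7): arr[3]=15 > arr[7]=13
(4, 6): arr[4]=16 > arr[6]=12
(4, 7): arr[4]=16 > arr[7]=13
(5, 6): arr[5]=20 > arr[6]=12
(5, 7): arr[5]=20 > arr[7]=13

Total inversions: 10

The array has 10 inversion(s): (2,3), (2,4), (2,6), (2,7), (3,6), (3,7), (4,6), (4,7), (5,6), (5,7). Each pair (i,j) satisfies i < j and arr[i] > arr[j].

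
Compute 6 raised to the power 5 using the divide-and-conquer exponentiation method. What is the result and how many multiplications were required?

Computing 6^5 by squaring (build up from 6^1; each line after the first costs one multiplication):

6^1 = 6
6^2 = (6^1)^2 = 6^2 = 36
6^4 = (6^2)^2 = 36^2 = 1296
6^5 = 6 * 6^4 = 6 * 1296 = 7776

Result: 7776
Multiplications needed: 3 (3 lines after 6^1)

6^5 = 7776. Using exponentiation by squaring, this requires 3 multiplications. The key idea: if the exponent is even, square the half-power; if odd, multiply by the base once.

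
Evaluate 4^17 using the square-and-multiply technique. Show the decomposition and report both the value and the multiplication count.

Computing 4^17 by squaring (build up from 4^1; each line after the first costs one multiplication):

4^1 = 4
4^2 = (4^1)^2 = 4^2 = 16
4^4 = (4^2)^2 = 16^2 = 256
4^8 = (4^4)^2 = 256^2 = 65536
4^16 = (4^8)^2 = 65536^2 = 4294967296
4^17 = 4 * 4^16 = 4 * 4294967296 = 17179869184

Result: 17179869184
Multiplications needed: 5 (5 lines after 4^1)

4^17 = 17179869184. Using exponentiation by squaring, this requires 5 multiplications. The key idea: if the exponent is even, square the half-power; if odd, multiply by the base once.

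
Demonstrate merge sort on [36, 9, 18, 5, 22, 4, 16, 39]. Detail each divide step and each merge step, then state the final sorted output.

Merge sort trace:

Split: [36, 9, 18, 5, 22, 4, 16, 39] -> [36, 9, 18, 5] and [22, 4, 16, 39]
  Split: [36, 9, 18, 5] -> [36, 9] and [18, 5]
    Split: [36, 9] -> [36] and [9]
    Merge: [36] + [9] -> [9, 36]
    Split: [18, 5] -> [18] and [5]
    Merge: [18] + [5] -> [5, 18]
  Merge: [9, 36] + [5, 18] -> [5, 9, 18, 36]
  Split: [22, 4, 16, 39] -> [22, 4] and [16, 39]
    Split: [22, 4] -> [22] and [4]
    Merge: [22] + [4] -> [4, 22]
    Split: [16, 39] -> [16] and [39]
    Merge: [16] + [39] -> [16, 39]
  Merge: [4, 22] + [16, 39] -> [4, 16, 22, 39]
Merge: [5, 9, 18, 36] + [4, 16, 22, 39] -> [4, 5, 9, 16, 18, 22, 36, 39]

Final sorted array: [4, 5, 9, 16, 18, 22, 36, 39]

The merge sort proceeds by recursively splitting the array and merging sorted halves.
After all merges, the sorted array is [4, 5, 9, 16, 18, 22, 36, 39].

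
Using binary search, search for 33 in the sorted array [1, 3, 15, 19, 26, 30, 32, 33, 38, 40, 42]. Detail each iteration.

Binary search for 33 in [1, 3, 15, 19, 26, 30, 32, 33, 38, 40, 42]:

lo=0, hi=10, mid=5, arr[mid]=30 -> 30 < 33, search right half
lo=6, hi=10, mid=8, arr[mid]=38 -> 38 > 33, search left half
lo=6, hi=7, mid=6, arr[mid]=32 -> 32 < 33, search right half
lo=7, hi=7, mid=7, arr[mid]=33 -> Found target at index 7!

Binary search finds 33 at index 7 after 4 comparisons. The search repeatedly halves the search space by comparing with the middle element.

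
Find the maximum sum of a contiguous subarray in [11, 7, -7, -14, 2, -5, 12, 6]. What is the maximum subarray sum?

Using Kadane's algorithm on [11, 7, -7, -14, 2, -5, 12, 6]:

Scanning through the array:
Position 1 (value 7): max_ending_here = 18, max_so_far = 18
Position 2 (value -7): max_ending_here = 11, max_so_far = 18
Position 3 (value -14): max_ending_here = -3, max_so_far = 18
Position 4 (value 2): max_ending_here = 2, max_so_far = 18
Position 5 (value -5): max_ending_here = -3, max_so_far = 18
Position 6 (value 12): max_ending_here = 12, max_so_far = 18
Position 7 (value 6): max_ending_here = 18, max_so_far = 18

Maximum subarray: [11, 7]
Maximum sum: 18

The maximum subarray is [11, 7] with sum 18. This subarray runs from index 0 to index 1.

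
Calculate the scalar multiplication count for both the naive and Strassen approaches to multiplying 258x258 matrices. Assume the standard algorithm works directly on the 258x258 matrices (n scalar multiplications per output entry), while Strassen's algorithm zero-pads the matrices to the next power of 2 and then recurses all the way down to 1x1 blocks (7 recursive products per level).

Matrix multiplication for 258x258 matrices:

Strassen's algorithm requires power-of-2 dimensions. Pad 258x258 to 512x512 (next power of 2).

Standard algorithm: 258^3 = 17173512 multiplications
Strassen's algorithm: 7^(log2(512)) = 7^9 = 40353607 multiplications
Difference: 17173512 - 40353607 = -23180095 (Strassen uses MORE here due to padding overhead — for small or just-over-power-of-2 n, padding can outweigh the per-level savings)

Standard: 17173512 multiplications (258^3). Strassen: 40353607 multiplications (7^9, after padding to 512x512). Strassen reduces 8 recursive multiplications to 7 at each level.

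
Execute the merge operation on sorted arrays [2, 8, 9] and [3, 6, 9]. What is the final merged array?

Merging process:

Compare 2 vs 3: take 2 from left. Merged: [2]
Compare 8 vs 3: take 3 from right. Merged: [2, 3]
Compare 8 vs 6: take 6 from right. Merged: [2, 3, 6]
Compare 8 vs 9: take 8 from left. Merged: [2, 3, 6, 8]
Compare 9 vs 9: take 9 from left. Merged: [2, 3, 6, 8, 9]
Append remaining from right: [9]. Merged: [2, 3, 6, 8, 9, 9]

Final merged array: [2, 3, 6, 8, 9, 9]
Total comparisons: 5

The merged array is [2, 3, 6, 8, 9, 9], requiring 5 comparisons. The merge step runs in O(n) time where n is the total number of elements.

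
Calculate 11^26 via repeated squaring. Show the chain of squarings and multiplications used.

Computing 11^26 by squaring (build up from 11^1; each line after the first costs one multiplication):

11^1 = 11
11^2 = (11^1)^2 = 11^2 = 121
11^3 = 11 * 11^2 = 11 * 121 = 1331
11^6 = (11^3)^2 = 1331^2 = 1771561
11^12 = (11^6)^2 = 1771561^2 = 3138428376721
11^13 = 11 * 11^12 = 11 * 3138428376721 = 34522712143931
11^26 = (11^13)^2 = 34522712143931^2 = 1191817653772720942460132761

Result: 1191817653772720942460132761
Multiplications needed: 6 (6 lines after 11^1)

11^26 = 1191817653772720942460132761. Using exponentiation by squaring, this requires 6 multiplications. The key idea: if the exponent is even, square the half-power; if odd, multiply by the base once.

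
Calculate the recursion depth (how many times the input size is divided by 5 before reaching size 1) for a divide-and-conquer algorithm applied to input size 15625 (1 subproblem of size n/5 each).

For divide and conquer with division factor 5:

Problem sizes at each level:
Level 0: 15625
Level 1: 3125
Level 2: 625
Level 3: 125
Level 4: 25
Level 5: 5
Level 6: 1

The root is level 0 and the size-1 base case is level 6 (the tree spans levels 0 through 6, i.e. 7 levels counting the root), so the depth is the number of divisions: log_5(15625) = 6

The recursion tree depth is log_5(15625) = 6. At each level, the problem size is divided by 5, so it takes 6 divisions to reduce to a base case of size 1. The algorithm makes 1 recursive call at each level.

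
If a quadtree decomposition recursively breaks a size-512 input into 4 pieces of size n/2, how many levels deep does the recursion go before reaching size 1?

For divide and conquer with division factor 2:

Problem sizes at each level:
Level 0: 512
Level 1: 256
Level 2: 128
Level 3: 64
Level 4: 32
Level 5: 16
Level 6: 8
Level 7: 4
Level 8: 2
Level 9: 1

The root is level 0 and the size-1 base case is level 9 (the tree spans levels 0 through 9, i.e. 10 levels counting the root), so the depth is the number of divisions: log_2(512) = 9

The recursion tree depth is log_2(512) = 9. At each level, the problem size is divided by 2, so it takes 9 divisions to reduce to a base case of size 1. The algorithm makes 4 recursive calls at each level.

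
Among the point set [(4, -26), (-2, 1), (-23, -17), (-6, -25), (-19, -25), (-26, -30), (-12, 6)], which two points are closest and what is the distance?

Computing all pairwise distances among 7 points:

d((4, -26), (-2, 1)) = 27.6586
d((4, -26), (-23, -17)) = 28.4605
d((4, -26), (-6, -25)) = 10.0499
d((4, -26), (-19, -25)) = 23.0217
d((4, -26), (-26, -30)) = 30.2655
d((4, -26), (-12, 6)) = 35.7771
d((-2, 1), (-23, -17)) = 27.6586
d((-2, 1), (-6, -25)) = 26.3059
d((-2, 1), (-19, -25)) = 31.0644
d((-2, 1), (-26, -30)) = 39.2046
d((-2, 1), (-12, 6)) = 11.1803
d((-23, -17), (-6, -25)) = 18.7883
d((-23, -17), (-19, -25)) = 8.9443
d((-23, -17), (-26, -30)) = 13.3417
d((-23, -17), (-12, 6)) = 25.4951
d((-6, -25), (-19, -25)) = 13.0
d((-6, -25), (-26, -30)) = 20.6155
d((-6, -25), (-12, 6)) = 31.5753
d((-19, -25), (-26, -30)) = 8.6023 <-- minimum
d((-19, -25), (-12, 6)) = 31.7805
d((-26, -30), (-12, 6)) = 38.6264

Closest pair: (-19, -25) and (-26, -30) with distance 8.6023

The closest pair is (-19, -25) and (-26, -30) with Euclidean distance 8.6023. For 7 points, brute-force pairwise comparison is shown above. For large n, the divide-and-conquer algorithm (sort by x, recurse on halves, check the dividing strip) achieves O(n log n).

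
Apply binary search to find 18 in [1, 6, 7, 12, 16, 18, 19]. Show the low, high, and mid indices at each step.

Binary search for 18 in [1, 6, 7, 12, 16, 18, 19]:

lo=0, hi=6, mid=3, arr[mid]=12 -> 12 < 18, search right half
lo=4, hi=6, mid=5, arr[mid]=18 -> Found target at index 5!

Binary search finds 18 at index 5 after 2 comparisons. The search repeatedly halves the search space by comparing with the middle element.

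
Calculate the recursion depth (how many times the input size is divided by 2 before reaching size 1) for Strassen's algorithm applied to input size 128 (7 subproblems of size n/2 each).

For divide and conquer with division factor 2:

Problem sizes at each level:
Level 0: 128
Level 1: 64
Level 2: 32
Level 3: 16
Level 4: 8
Level 5: 4
Level 6: 2
Level 7: 1

The root is level 0 and the size-1 base case is level 7 (the tree spans levels 0 through 7, i.e. 8 levels counting the root), so the depth is the number of divisions: log_2(128) = 7

The recursion tree depth is log_2(128) = 7. At each level, the problem size is divided by 2, so it takes 7 divisions to reduce to a base case of size 1. The algorithm makes 7 recursive calls at each level.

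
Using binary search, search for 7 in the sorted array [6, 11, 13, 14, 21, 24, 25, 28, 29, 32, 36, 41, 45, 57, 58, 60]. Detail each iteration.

Binary search for 7 in [6, 11, 13, 14, 21, 24, 25, 28, 29, 32, 36, 41, 45, 57, 58, 60]:

lo=0, hi=15, mid=7, arr[mid]=28 -> 28 > 7, search left half
lo=0, hi=6, mid=3, arr[mid]=14 -> 14 > 7, search left half
lo=0, hi=2, mid=1, arr[mid]=11 -> 11 > 7, search left half
lo=0, hi=0, mid=0, arr[mid]=6 -> 6 < 7, search right half
lo=1 > hi=0, target 7 not found

Binary search determines that 7 is not in the array after 4 comparisons. The search space was exhausted without finding the target.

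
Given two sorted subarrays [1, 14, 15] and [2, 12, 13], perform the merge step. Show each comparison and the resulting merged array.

Merging process:

Compare 1 vs 2: take 1 from left. Merged: [1]
Compare 14 vs 2: take 2 from right. Merged: [1, 2]
Compare 14 vs 12: take 12 from right. Merged: [1, 2, 12]
Compare 14 vs 13: take 13 from right. Merged: [1, 2, 12, 13]
Append remaining from left: [14, 15]. Merged: [1, 2, 12, 13, 14, 15]

Final merged array: [1, 2, 12, 13, 14, 15]
Total comparisons: 4

The merged array is [1, 2, 12, 13, 14, 15], requiring 4 comparisons. The merge step runs in O(n) time where n is the total number of elements.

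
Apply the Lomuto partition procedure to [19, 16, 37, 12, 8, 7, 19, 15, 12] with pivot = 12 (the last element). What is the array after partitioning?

Lomuto partition with pivot = 12:

Initial array: [19, 16, 37, 12, 8, 7, 19, 15, 12]

arr[0]=19 > 12: no swap
arr[1]=16 > 12: no swap
arr[2]=37 > 12: no swap
arr[3]=12 <= 12: swap with position 0, array becomes [12, 16, 37, 19, 8, 7, 19, 15, 12]
arr[4]=8 <= 12: swap with position 1, array becomes [12, 8, 37, 19, 16, 7, 19, 15, 12]
arr[5]=7 <= 12: swap with position 2, array becomes [12, 8, 7, 19, 16, 37, 19, 15, 12]
arr[6]=19 > 12: no swap
arr[7]=15 > 12: no swap

Place pivot at position 3: [12, 8, 7, 12, 16, 37, 19, 15, 19]
Pivot position: 3

After partitioning with pivot 12, the array becomes [12, 8, 7, 12, 16, 37, 19, 15, 19]. The pivot is placed at index 3. All elements to the left of the pivot are <= 12, and all elements to the right are > 12.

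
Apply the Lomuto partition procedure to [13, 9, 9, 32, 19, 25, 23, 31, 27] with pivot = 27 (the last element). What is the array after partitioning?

Lomuto partition with pivot = 27:

Initial array: [13, 9, 9, 32, 19, 25, 23, 31, 27]

arr[0]=13 <= 27: swap with position 0, array becomes [13, 9, 9, 32, 19, 25, 23, 31, 27]
arr[1]=9 <= 27: swap with position 1, array becomes [13, 9, 9, 32, 19, 25, 23, 31, 27]
arr[2]=9 <= 27: swap with position 2, array becomes [13, 9, 9, 32, 19, 25, 23, 31, 27]
arr[3]=32 > 27: no swap
arr[4]=19 <= 27: swap with position 3, array becomes [13, 9, 9, 19, 32, 25, 23, 31, 27]
arr[5]=25 <= 27: swap with position 4, array becomes [13, 9, 9, 19, 25, 32, 23, 31, 27]
arr[6]=23 <= 27: swap with position 5, array becomes [13, 9, 9, 19, 25, 23, 32, 31, 27]
arr[7]=31 > 27: no swap

Place pivot at position 6: [13, 9, 9, 19, 25, 23, 27, 31, 32]
Pivot position: 6

After partitioning with pivot 27, the array becomes [13, 9, 9, 19, 25, 23, 27, 31, 32]. The pivot is placed at index 6. All elements to the left of the pivot are <= 27, and all elements to the right are > 27.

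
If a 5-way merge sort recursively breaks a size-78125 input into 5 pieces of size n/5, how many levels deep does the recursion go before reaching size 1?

For divide and conquer with division factor 5:

Problem sizes at each level:
Level 0: 78125
Level 1: 15625
Level 2: 3125
Level 3: 625
Level 4: 125
Level 5: 25
Level 6: 5
Level 7: 1

The root is level 0 and the size-1 base case is level 7 (the tree spans levels 0 through 7, i.e. 8 levels counting the root), so the depth is the number of divisions: log_5(78125) = 7

The recursion tree depth is log_5(78125) = 7. At each level, the problem size is divided by 5, so it takes 7 divisions to reduce to a base case of size 1. The algorithm makes 5 recursive calls at each level.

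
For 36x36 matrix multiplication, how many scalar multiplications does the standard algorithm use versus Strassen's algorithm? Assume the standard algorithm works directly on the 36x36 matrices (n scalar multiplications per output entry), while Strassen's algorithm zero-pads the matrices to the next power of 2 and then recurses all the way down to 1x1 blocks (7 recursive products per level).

Matrix multiplication for 36x36 matrices:

Strassen's algorithm requires power-of-2 dimensions. Pad 36x36 to 64x64 (next power of 2).

Standard algorithm: 36^3 = 46656 multiplications
Strassen's algorithm: 7^(log2(64)) = 7^6 = 117649 multiplications
Difference: 46656 - 117649 = -70993 (Strassen uses MORE here due to padding overhead — for small or just-over-power-of-2 n, padding can outweigh the per-level savings)

Standard: 46656 multiplications (36^3). Strassen: 117649 multiplications (7^6, after padding to 64x64). Strassen reduces 8 recursive multiplications to 7 at each level.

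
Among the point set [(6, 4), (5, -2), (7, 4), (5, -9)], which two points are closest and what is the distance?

Computing all pairwise distances among 4 points:

d((6, 4), (5, -2)) = 6.0828
d((6, 4), (7, 4)) = 1.0 <-- minimum
d((6, 4), (5, -9)) = 13.0384
d((5, -2), (7, 4)) = 6.3246
d((5, -2), (5, -9)) = 7.0
d((7, 4), (5, -9)) = 13.1529

Closest pair: (6, 4) and (7, 4) with distance 1.0

The closest pair is (6, 4) and (7, 4) with Euclidean distance 1.0. For 4 points, brute-force pairwise comparison is shown above. For large n, the divide-and-conquer algorithm (sort by x, recurse on halves, check the dividing strip) achieves O(n log n).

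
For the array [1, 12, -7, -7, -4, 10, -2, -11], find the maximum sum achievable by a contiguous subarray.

Using Kadane's algorithm on [1, 12, -7, -7, -4, 10, -2, -11]:

Scanning through the array:
Position 1 (value 12): max_ending_here = 13, max_so_far = 13
Position 2 (value -7): max_ending_here = 6, max_so_far = 13
Position 3 (value -7): max_ending_here = -1, max_so_far = 13
Position 4 (value -4): max_ending_here = -4, max_so_far = 13
Position 5 (value 10): max_ending_here = 10, max_so_far = 13
Position 6 (value -2): max_ending_here = 8, max_so_far = 13
Position 7 (value -11): max_ending_here = -3, max_so_far = 13

Maximum subarray: [1, 12]
Maximum sum: 13

The maximum subarray is [1, 12] with sum 13. This subarray runs from index 0 to index 1.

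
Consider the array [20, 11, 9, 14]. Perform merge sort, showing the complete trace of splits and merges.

Merge sort trace:

Split: [20, 11, 9, 14] -> [20, 11] and [9, 14]
  Split: [20, 11] -> [20] and [11]
  Merge: [20] + [11] -> [11, 20]
  Split: [9, 14] -> [9] and [14]
  Merge: [9] + [14] -> [9, 14]
Merge: [11, 20] + [9, 14] -> [9, 11, 14, 20]

Final sorted array: [9, 11, 14, 20]

The merge sort proceeds by recursively splitting the array and merging sorted halves.
After all merges, the sorted array is [9, 11, 14, 20].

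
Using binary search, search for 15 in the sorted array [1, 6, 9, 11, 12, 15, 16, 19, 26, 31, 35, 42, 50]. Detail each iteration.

Binary search for 15 in [1, 6, 9, 11, 12, 15, 16, 19, 26, 31, 35, 42, 50]:

lo=0, hi=12, mid=6, arr[mid]=16 -> 16 > 15, search left half
lo=0, hi=5, mid=2, arr[mid]=9 -> 9 < 15, search right half
lo=3, hi=5, mid=4, arr[mid]=12 -> 12 < 15, search right half
lo=5, hi=5, mid=5, arr[mid]=15 -> Found target at index 5!

Binary search finds 15 at index 5 after 4 comparisons. The search repeatedly halves the search space by comparing with the middle element.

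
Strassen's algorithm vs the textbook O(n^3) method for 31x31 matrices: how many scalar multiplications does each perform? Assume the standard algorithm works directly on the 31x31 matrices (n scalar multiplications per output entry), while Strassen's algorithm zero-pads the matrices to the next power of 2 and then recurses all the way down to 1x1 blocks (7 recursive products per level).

Matrix multiplication for 31x31 matrices:

Strassen's algorithm requires power-of-2 dimensions. Pad 31x31 to 32x32 (next power of 2).

Standard algorithm: 31^3 = 29791 multiplications
Strassen's algorithm: 7^(log2(32)) = 7^5 = 16807 multiplications
Savings: 29791 - 16807 = 12984 multiplications

Standard: 29791 multiplications (31^3). Strassen: 16807 multiplications (7^5, after padding to 32x32). Strassen reduces 8 recursive multiplications to 7 at each level.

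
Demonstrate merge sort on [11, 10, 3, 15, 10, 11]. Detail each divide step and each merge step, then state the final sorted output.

Merge sort trace:

Split: [11, 10, 3, 15, 10, 11] -> [11, 10, 3] and [15, 10, 11]
  Split: [11, 10, 3] -> [11] and [10, 3]
    Split: [10, 3] -> [10] and [3]
    Merge: [10] + [3] -> [3, 10]
  Merge: [11] + [3, 10] -> [3, 10, 11]
  Split: [15, 10, 11] -> [15] and [10, 11]
    Split: [10, 11] -> [10] and [11]
    Merge: [10] + [11] -> [10, 11]
  Merge: [15] + [10, 11] -> [10, 11, 15]
Merge: [3, 10, 11] + [10, 11, 15] -> [3, 10, 10, 11, 11, 15]

Final sorted array: [3, 10, 10, 11, 11, 15]

The merge sort proceeds by recursively splitting the array and merging sorted halves.
After all merges, the sorted array is [3, 10, 10, 11, 11, 15].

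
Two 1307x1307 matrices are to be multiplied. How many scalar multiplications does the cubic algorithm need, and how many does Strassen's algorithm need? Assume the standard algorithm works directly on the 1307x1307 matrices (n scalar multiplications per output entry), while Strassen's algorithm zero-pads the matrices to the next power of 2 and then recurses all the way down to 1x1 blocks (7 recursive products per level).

Matrix multiplication for 1307x1307 matrices:

Strassen's algorithm requires power-of-2 dimensions. Pad 1307x1307 to 2048x2048 (next power of 2).

Standard algorithm: 1307^3 = 2232681443 multiplications
Strassen's algorithm: 7^(log2(2048)) = 7^11 = 1977326743 multiplications
Savings: 2232681443 - 1977326743 = 255354700 multiplications

Standard: 2232681443 multiplications (1307^3). Strassen: 1977326743 multiplications (7^11, after padding to 2048x2048). Strassen reduces 8 recursive multiplications to 7 at each level.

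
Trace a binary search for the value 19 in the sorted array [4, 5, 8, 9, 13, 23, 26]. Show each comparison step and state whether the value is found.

Binary search for 19 in [4, 5, 8, 9, 13, 23, 26]:

lo=0, hi=6, mid=3, arr[mid]=9 -> 9 < 19, search right half
lo=4, hi=6, mid=5, arr[mid]=23 -> 23 > 19, search left half
lo=4, hi=4, mid=4, arr[mid]=13 -> 13 < 19, search right half
lo=5 > hi=4, target 19 not found

Binary search determines that 19 is not in the array after 3 comparisons. The search space was exhausted without finding the target.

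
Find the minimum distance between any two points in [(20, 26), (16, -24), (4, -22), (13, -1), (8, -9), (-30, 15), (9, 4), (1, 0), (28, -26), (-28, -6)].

Computing all pairwise distances among 10 points:

d((20, 26), (16, -24)) = 50.1597
d((20, 26), (4, -22)) = 50.5964
d((20, 26), (13, -1)) = 27.8927
d((20, 26), (8, -9)) = 37.0
d((20, 26), (-30, 15)) = 51.1957
d((20, 26), (9, 4)) = 24.5967
d((20, 26), (1, 0)) = 32.2025
d((20, 26), (28, -26)) = 52.6118
d((20, 26), (-28, -6)) = 57.6888
d((16, -24), (4, -22)) = 12.1655
d((16, -24), (13, -1)) = 23.1948
d((16, -24), (8, -9)) = 17.0
d((16, -24), (-30, 15)) = 60.3075
d((16, -24), (9, 4)) = 28.8617
d((16, -24), (1, 0)) = 28.3019
d((16, -24), (28, -26)) = 12.1655
d((16, -24), (-28, -6)) = 47.5395
d((4, -22), (13, -1)) = 22.8473
d((4, -22), (8, -9)) = 13.6015
d((4, -22), (-30, 15)) = 50.2494
d((4, -22), (9, 4)) = 26.4764
d((4, -22), (1, 0)) = 22.2036
d((4, -22), (28, -26)) = 24.3311
d((4, -22), (-28, -6)) = 35.7771
d((13, -1), (8, -9)) = 9.434
d((13, -1), (-30, 15)) = 45.8803
d((13, -1), (9, 4)) = 6.4031 <-- minimum
d((13, -1), (1, 0)) = 12.0416
d((13, -1), (28, -26)) = 29.1548
d((13, -1), (-28, -6)) = 41.3038
d((8, -9), (-30, 15)) = 44.9444
d((8, -9), (9, 4)) = 13.0384
d((8, -9), (1, 0)) = 11.4018
d((8, -9), (28, -26)) = 26.2488
d((8, -9), (-28, -6)) = 36.1248
d((-30, 15), (9, 4)) = 40.5216
d((-30, 15), (1, 0)) = 34.4384
d((-30, 15), (28, -26)) = 71.0282
d((-30, 15), (-28, -6)) = 21.095
d((9, 4), (1, 0)) = 8.9443
d((9, 4), (28, -26)) = 35.5106
d((9, 4), (-28, -6)) = 38.3275
d((1, 0), (28, -26)) = 37.4833
d((1, 0), (-28, -6)) = 29.6142
d((28, -26), (-28, -6)) = 59.4643

Closest pair: (13, -1) and (9, 4) with distance 6.4031

The closest pair is (13, -1) and (9, 4) with Euclidean distance 6.4031. For 10 points, brute-force pairwise comparison is shown above. For large n, the divide-and-conquer algorithm (sort by x, recurse on halves, check the dividing strip) achieves O(n log n).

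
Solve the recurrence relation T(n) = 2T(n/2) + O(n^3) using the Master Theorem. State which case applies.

Master Theorem for T(n) = 2T(n/2) + O(n^3):

a = 2, b = 2, c = 3
log_b(a) = log_2(2) = 1.0000

Case 3: c = 3 > log_2(2) = 1.0000
T(n) = O(n^3) = O(n^3)

For T(n) = 2T(n/2) + O(n^3): log_2(2) = 1.0000. This is Case 3 of the Master Theorem (c > log_b(a), work dominated by root), giving O(n^3).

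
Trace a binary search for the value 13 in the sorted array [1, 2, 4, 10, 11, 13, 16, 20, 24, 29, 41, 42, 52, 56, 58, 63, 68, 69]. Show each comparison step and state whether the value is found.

Binary search for 13 in [1, 2, 4, 10, 11, 13, 16, 20, 24, 29, 41, 42, 52, 56, 58, 63, 68, 69]:

lo=0, hi=17, mid=8, arr[mid]=24 -> 24 > 13, search left half
lo=0, hi=7, mid=3, arr[mid]=10 -> 10 < 13, search right half
lo=4, hi=7, mid=5, arr[mid]=13 -> Found target at index 5!

Binary search finds 13 at index 5 after 3 comparisons. The search repeatedly halves the search space by comparing with the middle element.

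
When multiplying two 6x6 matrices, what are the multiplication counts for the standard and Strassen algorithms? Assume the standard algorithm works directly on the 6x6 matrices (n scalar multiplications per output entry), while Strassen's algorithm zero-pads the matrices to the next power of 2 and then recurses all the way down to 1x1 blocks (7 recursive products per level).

Matrix multiplication for 6x6 matrices:

Strassen's algorithm requires power-of-2 dimensions. Pad 6x6 to 8x8 (next power of 2).

Standard algorithm: 6^3 = 216 multiplications
Strassen's algorithm: 7^(log2(8)) = 7^3 = 343 multiplications
Difference: 216 - 343 = -127 (Strassen uses MORE here due to padding overhead — for small or just-over-power-of-2 n, padding can outweigh the per-level savings)

Standard: 216 multiplications (6^3). Strassen: 343 multiplications (7^3, after padding to 8x8). Strassen reduces 8 recursive multiplications to 7 at each level.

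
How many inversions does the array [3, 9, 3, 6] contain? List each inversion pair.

Finding inversions in [3, 9, 3, 6]:

(1, 2): arr[1]=9 > arr[2]=3
(1, 3): arr[1]=9 > arr[3]=6

Total inversions: 2

The array has 2 inversion(s): (1,2), (1,3). Each pair (i,j) satisfies i < j and arr[i] > arr[j].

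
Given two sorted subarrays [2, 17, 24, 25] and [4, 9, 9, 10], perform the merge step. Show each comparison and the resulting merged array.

Merging process:

Compare 2 vs 4: take 2 from left. Merged: [2]
Compare 17 vs 4: take 4 from right. Merged: [2, 4]
Compare 17 vs 9: take 9 from right. Merged: [2, 4, 9]
Compare 17 vs 9: take 9 from right. Merged: [2, 4, 9, 9]
Compare 17 vs 10: take 10 from right. Merged: [2, 4, 9, 9, 10]
Append remaining from left: [17, 24, 25]. Merged: [2, 4, 9, 9, 10, 17, 24, 25]

Final merged array: [2, 4, 9, 9, 10, 17, 24, 25]
Total comparisons: 5

The merged array is [2, 4, 9, 9, 10, 17, 24, 25], requiring 5 comparisons. The merge step runs in O(n) time where n is the total number of elements.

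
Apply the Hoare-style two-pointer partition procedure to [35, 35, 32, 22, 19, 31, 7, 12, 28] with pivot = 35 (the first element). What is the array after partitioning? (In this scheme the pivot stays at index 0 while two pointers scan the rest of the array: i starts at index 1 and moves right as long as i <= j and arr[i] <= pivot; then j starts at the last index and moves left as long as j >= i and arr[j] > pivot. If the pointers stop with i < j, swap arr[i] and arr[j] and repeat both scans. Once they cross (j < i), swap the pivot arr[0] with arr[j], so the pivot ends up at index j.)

Hoare-style two-pointer partition with pivot = 35:

Initial array: [35, 35, 32, 22, 19, 31, 7, 12, 28]

Pointers start at i = 1, j = 8.
i ends at 9, j ends at 8: the pointers have crossed (j < i), so scanning stops.

Swap pivot arr[0] with arr[8] to place pivot at position 8: [28, 35, 32, 22, 19, 31, 7, 12, 35]
Pivot position: 8

After partitioning with pivot 35, the array becomes [28, 35, 32, 22, 19, 31, 7, 12, 35]. The pivot is placed at index 8. All elements to the left of the pivot are <= 35, and all elements to the right are > 35.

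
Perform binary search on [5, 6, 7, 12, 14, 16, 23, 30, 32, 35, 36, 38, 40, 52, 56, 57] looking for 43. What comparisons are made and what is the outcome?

Binary search for 43 in [5, 6, 7, 12, 14, 16, 23, 30, 32, 35, 36, 38, 40, 52, 56, 57]:

lo=0, hi=15, mid=7, arr[mid]=30 -> 30 < 43, search right half
lo=8, hi=15, mid=11, arr[mid]=38 -> 38 < 43, search right half
lo=12, hi=15, mid=13, arr[mid]=52 -> 52 > 43, search left half
lo=12, hi=12, mid=12, arr[mid]=40 -> 40 < 43, search right half
lo=13 > hi=12, target 43 not found

Binary search determines that 43 is not in the array after 4 comparisons. The search space was exhausted without finding the target.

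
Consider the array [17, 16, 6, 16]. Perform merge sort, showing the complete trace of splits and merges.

Merge sort trace:

Split: [17, 16, 6, 16] -> [17, 16] and [6, 16]
  Split: [17, 16] -> [17] and [16]
  Merge: [17] + [16] -> [16, 17]
  Split: [6, 16] -> [6] and [16]
  Merge: [6] + [16] -> [6, 16]
Merge: [16, 17] + [6, 16] -> [6, 16, 16, 17]

Final sorted array: [6, 16, 16, 17]

The merge sort proceeds by recursively splitting the array and merging sorted halves.
After all merges, the sorted array is [6, 16, 16, 17].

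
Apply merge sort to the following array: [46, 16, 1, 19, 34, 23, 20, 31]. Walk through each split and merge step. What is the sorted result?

Merge sort trace:

Split: [46, 16, 1, 19, 34, 23, 20, 31] -> [46, 16, 1, 19] and [34, 23, 20, 31]
  Split: [46, 16, 1, 19] -> [46, 16] and [1, 19]
    Split: [46, 16] -> [46] and [16]
    Merge: [46] + [16] -> [16, 46]
    Split: [1, 19] -> [1] and [19]
    Merge: [1] + [19] -> [1, 19]
  Merge: [16, 46] + [1, 19] -> [1, 16, 19, 46]
  Split: [34, 23, 20, 31] -> [34, 23] and [20, 31]
    Split: [34, 23] -> [34] and [23]
    Merge: [34] + [23] -> [23, 34]
    Split: [20, 31] -> [20] and [31]
    Merge: [20] + [31] -> [20, 31]
  Merge: [23, 34] + [20, 31] -> [20, 23, 31, 34]
Merge: [1, 16, 19, 46] + [20, 23, 31, 34] -> [1, 16, 19, 20, 23, 31, 34, 46]

Final sorted array: [1, 16, 19, 20, 23, 31, 34, 46]

The merge sort proceeds by recursively splitting the array and merging sorted halves.
After all merges, the sorted array is [1, 16, 19, 20, 23, 31, 34, 46].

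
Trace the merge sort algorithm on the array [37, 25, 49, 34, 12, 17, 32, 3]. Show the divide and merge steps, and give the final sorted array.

Merge sort trace:

Split: [37, 25, 49, 34, 12, 17, 32, 3] -> [37, 25, 49, 34] and [12, 17, 32, 3]
  Split: [37, 25, 49, 34] -> [37, 25] and [49, 34]
    Split: [37, 25] -> [37] and [25]
    Merge: [37] + [25] -> [25, 37]
    Split: [49, 34] -> [49] and [34]
    Merge: [49] + [34] -> [34, 49]
  Merge: [25, 37] + [34, 49] -> [25, 34, 37, 49]
  Split: [12, 17, 32, 3] -> [12, 17] and [32, 3]
    Split: [12, 17] -> [12] and [17]
    Merge: [12] + [17] -> [12, 17]
    Split: [32, 3] -> [32] and [3]
    Merge: [32] + [3] -> [3, 32]
  Merge: [12, 17] + [3, 32] -> [3, 12, 17, 32]
Merge: [25, 34, 37, 49] + [3, 12, 17, 32] -> [3, 12, 17, 25, 32, 34, 37, 49]

Final sorted array: [3, 12, 17, 25, 32, 34, 37, 49]

The merge sort proceeds by recursively splitting the array and merging sorted halves.
After all merges, the sorted array is [3, 12, 17, 25, 32, 34, 37, 49].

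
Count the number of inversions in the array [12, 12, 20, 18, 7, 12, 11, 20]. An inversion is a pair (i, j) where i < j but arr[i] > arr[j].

Finding inversions in [12, 12, 20, 18, 7, 12, 11, 20]:

(0, 4): arr[0]=12 > arr[4]=7
(0, 6): arr[0]=12 > arr[6]=11
(1, 4): arr[1]=12 > arr[4]=7
(1, 6): arr[1]=12 > arr[6]=11
(2, 3): arr[2]=20 > arr[3]=18
(2, 4): arr[2]=20 > arr[4]=7
(2, 5): arr[2]=20 > arr[5]=12
(2, 6): arr[2]=20 > arr[6]=11
(3, 4): arr[3]=18 > arr[4]=7
(3, 5): arr[3]=18 > arr[5]=12
(3, 6): arr[3]=18 > arr[6]=11
(5, 6): arr[5]=12 > arr[6]=11

Total inversions: 12

The array has 12 inversion(s): (0,4), (0,6), (1,4), (1,6), (2,3), (2,4), (2,5), (2,6), (3,4), (3,5), (3,6), (5,6). Each pair (i,j) satisfies i < j and arr[i] > arr[j].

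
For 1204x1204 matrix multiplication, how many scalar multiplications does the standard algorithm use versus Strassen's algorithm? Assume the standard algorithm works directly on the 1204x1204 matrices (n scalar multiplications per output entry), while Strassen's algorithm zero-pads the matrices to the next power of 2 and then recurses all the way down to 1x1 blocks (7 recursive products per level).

Matrix multiplication for 1204x1204 matrices:

Strassen's algorithm requires power-of-2 dimensions. Pad 1204x1204 to 2048x2048 (next power of 2).

Standard algorithm: 1204^3 = 1745337664 multiplications
Strassen's algorithm: 7^(log2(2048)) = 7^11 = 1977326743 multiplications
Difference: 1745337664 - 1977326743 = -231989079 (Strassen uses MORE here due to padding overhead — for small or just-over-power-of-2 n, padding can outweigh the per-level savings)

Standard: 1745337664 multiplications (1204^3). Strassen: 1977326743 multiplications (7^11, after padding to 2048x2048). Strassen reduces 8 recursive multiplications to 7 at each level.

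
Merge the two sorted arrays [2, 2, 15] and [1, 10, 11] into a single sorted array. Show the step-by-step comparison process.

Merging process:

Compare 2 vs 1: take 1 from right. Merged: [1]
Compare 2 vs 10: take 2 from left. Merged: [1, 2]
Compare 2 vs 10: take 2 from left. Merged: [1, 2, 2]
Compare 15 vs 10: take 10 from right. Merged: [1, 2, 2, 10]
Compare 15 vs 11: take 11 from right. Merged: [1, 2, 2, 10, 11]
Append remaining from left: [15]. Merged: [1, 2, 2, 10, 11, 15]

Final merged array: [1, 2, 2, 10, 11, 15]
Total comparisons: 5

The merged array is [1, 2, 2, 10, 11, 15], requiring 5 comparisons. The merge step runs in O(n) time where n is the total number of elements.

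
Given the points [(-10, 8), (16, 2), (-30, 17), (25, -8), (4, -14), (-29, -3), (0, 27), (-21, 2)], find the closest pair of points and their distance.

Computing all pairwise distances among 8 points:

d((-10, 8), (16, 2)) = 26.6833
d((-10, 8), (-30, 17)) = 21.9317
d((-10, 8), (25, -8)) = 38.4838
d((-10, 8), (4, -14)) = 26.0768
d((-10, 8), (-29, -3)) = 21.9545
d((-10, 8), (0, 27)) = 21.4709
d((-10, 8), (-21, 2)) = 12.53
d((16, 2), (-30, 17)) = 48.3839
d((16, 2), (25, -8)) = 13.4536
d((16, 2), (4, -14)) = 20.0
d((16, 2), (-29, -3)) = 45.2769
d((16, 2), (0, 27)) = 29.6816
d((16, 2), (-21, 2)) = 37.0
d((-30, 17), (25, -8)) = 60.4152
d((-30, 17), (4, -14)) = 46.0109
d((-30, 17), (-29, -3)) = 20.025
d((-30, 17), (0, 27)) = 31.6228
d((-30, 17), (-21, 2)) = 17.4929
d((25, -8), (4, -14)) = 21.8403
d((25, -8), (-29, -3)) = 54.231
d((25, -8), (0, 27)) = 43.0116
d((25, -8), (-21, 2)) = 47.0744
d((4, -14), (-29, -3)) = 34.7851
d((4, -14), (0, 27)) = 41.1947
d((4, -14), (-21, 2)) = 29.6816
d((-29, -3), (0, 27)) = 41.7253
d((-29, -3), (-21, 2)) = 9.434 <-- minimum
d((0, 27), (-21, 2)) = 32.6497

Closest pair: (-29, -3) and (-21, 2) with distance 9.434

The closest pair is (-29, -3) and (-21, 2) with Euclidean distance 9.434. For 8 points, brute-force pairwise comparison is shown above. For large n, the divide-and-conquer algorithm (sort by x, recurse on halves, check the dividing strip) achieves O(n log n).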